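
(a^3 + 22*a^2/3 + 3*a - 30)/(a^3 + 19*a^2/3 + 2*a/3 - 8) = (3*a^2 + 4*a - 15)/(3*a^2 + a - 4)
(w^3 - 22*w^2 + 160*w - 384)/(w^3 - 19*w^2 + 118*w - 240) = (w - 8)/(w - 5)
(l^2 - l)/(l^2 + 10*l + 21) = l*(l - 1)/(l^2 + 10*l + 21)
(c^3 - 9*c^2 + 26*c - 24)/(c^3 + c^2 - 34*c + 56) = (c - 3)/(c + 7)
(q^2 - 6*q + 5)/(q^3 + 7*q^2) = (q^2 - 6*q + 5)/(q^2*(q + 7))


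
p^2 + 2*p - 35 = (p - 5)*(p + 7)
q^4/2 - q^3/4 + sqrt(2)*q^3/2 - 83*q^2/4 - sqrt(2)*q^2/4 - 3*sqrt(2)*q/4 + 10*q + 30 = (q/2 + 1/2)*(q - 3/2)*(q - 4*sqrt(2))*(q + 5*sqrt(2))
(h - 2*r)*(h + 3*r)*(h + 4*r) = h^3 + 5*h^2*r - 2*h*r^2 - 24*r^3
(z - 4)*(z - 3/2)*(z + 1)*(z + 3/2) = z^4 - 3*z^3 - 25*z^2/4 + 27*z/4 + 9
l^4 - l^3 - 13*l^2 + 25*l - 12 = (l - 3)*(l - 1)^2*(l + 4)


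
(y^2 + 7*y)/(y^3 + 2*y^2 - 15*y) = (y + 7)/(y^2 + 2*y - 15)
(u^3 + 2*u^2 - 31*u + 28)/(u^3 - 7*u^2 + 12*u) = (u^2 + 6*u - 7)/(u*(u - 3))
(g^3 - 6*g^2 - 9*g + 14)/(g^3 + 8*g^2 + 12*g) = (g^2 - 8*g + 7)/(g*(g + 6))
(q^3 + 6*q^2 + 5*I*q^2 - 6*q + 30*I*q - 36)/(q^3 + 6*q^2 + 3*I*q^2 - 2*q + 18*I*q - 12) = (q + 3*I)/(q + I)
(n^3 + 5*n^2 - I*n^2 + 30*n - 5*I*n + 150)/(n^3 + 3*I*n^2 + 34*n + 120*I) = (n + 5)/(n + 4*I)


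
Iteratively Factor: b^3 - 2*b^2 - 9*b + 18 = (b - 3)*(b^2 + b - 6) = (b - 3)*(b + 3)*(b - 2)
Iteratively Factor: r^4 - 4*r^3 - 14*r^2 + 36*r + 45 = (r + 3)*(r^3 - 7*r^2 + 7*r + 15) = (r - 3)*(r + 3)*(r^2 - 4*r - 5) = (r - 5)*(r - 3)*(r + 3)*(r + 1)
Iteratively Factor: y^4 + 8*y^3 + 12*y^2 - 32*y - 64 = (y - 2)*(y^3 + 10*y^2 + 32*y + 32) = (y - 2)*(y + 4)*(y^2 + 6*y + 8) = (y - 2)*(y + 4)^2*(y + 2)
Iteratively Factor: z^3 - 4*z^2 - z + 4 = (z - 4)*(z^2 - 1) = (z - 4)*(z + 1)*(z - 1)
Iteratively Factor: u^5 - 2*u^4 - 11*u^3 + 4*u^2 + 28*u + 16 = (u - 4)*(u^4 + 2*u^3 - 3*u^2 - 8*u - 4) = (u - 4)*(u + 1)*(u^3 + u^2 - 4*u - 4) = (u - 4)*(u + 1)^2*(u^2 - 4) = (u - 4)*(u + 1)^2*(u + 2)*(u - 2)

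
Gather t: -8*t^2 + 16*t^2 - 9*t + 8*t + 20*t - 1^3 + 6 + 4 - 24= 8*t^2 + 19*t - 15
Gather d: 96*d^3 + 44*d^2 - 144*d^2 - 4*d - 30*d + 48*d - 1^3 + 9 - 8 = 96*d^3 - 100*d^2 + 14*d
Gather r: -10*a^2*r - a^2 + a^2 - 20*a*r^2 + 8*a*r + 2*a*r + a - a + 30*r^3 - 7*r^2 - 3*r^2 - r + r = 30*r^3 + r^2*(-20*a - 10) + r*(-10*a^2 + 10*a)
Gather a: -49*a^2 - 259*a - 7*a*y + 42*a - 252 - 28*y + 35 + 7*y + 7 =-49*a^2 + a*(-7*y - 217) - 21*y - 210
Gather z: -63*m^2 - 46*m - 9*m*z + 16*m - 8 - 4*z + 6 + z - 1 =-63*m^2 - 30*m + z*(-9*m - 3) - 3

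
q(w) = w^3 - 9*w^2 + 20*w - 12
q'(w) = 3*w^2 - 18*w + 20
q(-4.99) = -460.15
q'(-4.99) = 184.52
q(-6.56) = -812.80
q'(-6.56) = 267.18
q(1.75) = 0.80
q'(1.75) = -2.31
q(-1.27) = -53.96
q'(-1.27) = 47.70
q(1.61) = 1.04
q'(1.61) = -1.20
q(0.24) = -7.70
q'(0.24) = 15.85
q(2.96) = -5.72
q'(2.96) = -7.00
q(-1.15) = -48.42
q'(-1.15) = 44.67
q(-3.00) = -180.00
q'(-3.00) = 101.00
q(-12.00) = -3276.00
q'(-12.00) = 668.00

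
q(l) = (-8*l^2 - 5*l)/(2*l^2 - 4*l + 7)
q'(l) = (4 - 4*l)*(-8*l^2 - 5*l)/(2*l^2 - 4*l + 7)^2 + (-16*l - 5)/(2*l^2 - 4*l + 7)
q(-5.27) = -2.34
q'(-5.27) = 0.25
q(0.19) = -0.20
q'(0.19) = -1.37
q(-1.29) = -0.44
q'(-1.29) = 0.75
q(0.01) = -0.01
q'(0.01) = -0.75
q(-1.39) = -0.52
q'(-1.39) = 0.75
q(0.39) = -0.55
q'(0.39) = -2.19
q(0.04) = -0.03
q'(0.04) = -0.84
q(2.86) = -6.69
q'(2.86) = -0.08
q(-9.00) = -2.94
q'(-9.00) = 0.10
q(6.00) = -5.78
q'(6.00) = 0.27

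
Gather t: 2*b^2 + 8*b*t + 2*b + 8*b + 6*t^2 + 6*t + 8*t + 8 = 2*b^2 + 10*b + 6*t^2 + t*(8*b + 14) + 8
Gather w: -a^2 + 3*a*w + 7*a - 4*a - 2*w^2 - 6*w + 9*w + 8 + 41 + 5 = -a^2 + 3*a - 2*w^2 + w*(3*a + 3) + 54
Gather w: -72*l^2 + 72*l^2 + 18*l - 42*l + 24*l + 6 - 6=0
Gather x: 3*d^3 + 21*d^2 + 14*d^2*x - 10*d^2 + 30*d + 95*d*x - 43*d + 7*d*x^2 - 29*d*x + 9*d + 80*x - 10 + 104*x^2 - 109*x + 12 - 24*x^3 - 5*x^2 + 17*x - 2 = 3*d^3 + 11*d^2 - 4*d - 24*x^3 + x^2*(7*d + 99) + x*(14*d^2 + 66*d - 12)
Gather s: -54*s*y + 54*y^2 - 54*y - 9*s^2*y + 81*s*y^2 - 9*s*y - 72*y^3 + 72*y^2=-9*s^2*y + s*(81*y^2 - 63*y) - 72*y^3 + 126*y^2 - 54*y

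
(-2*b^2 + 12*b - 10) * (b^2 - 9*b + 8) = -2*b^4 + 30*b^3 - 134*b^2 + 186*b - 80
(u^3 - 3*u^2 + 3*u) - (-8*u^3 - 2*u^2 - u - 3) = 9*u^3 - u^2 + 4*u + 3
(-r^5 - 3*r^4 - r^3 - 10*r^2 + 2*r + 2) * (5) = -5*r^5 - 15*r^4 - 5*r^3 - 50*r^2 + 10*r + 10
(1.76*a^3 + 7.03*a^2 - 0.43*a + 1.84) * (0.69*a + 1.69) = 1.2144*a^4 + 7.8251*a^3 + 11.584*a^2 + 0.5429*a + 3.1096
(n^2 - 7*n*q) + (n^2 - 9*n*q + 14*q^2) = 2*n^2 - 16*n*q + 14*q^2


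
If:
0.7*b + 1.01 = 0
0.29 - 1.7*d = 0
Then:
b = -1.44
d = 0.17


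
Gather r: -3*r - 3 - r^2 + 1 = -r^2 - 3*r - 2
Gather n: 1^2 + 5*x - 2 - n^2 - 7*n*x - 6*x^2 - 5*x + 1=-n^2 - 7*n*x - 6*x^2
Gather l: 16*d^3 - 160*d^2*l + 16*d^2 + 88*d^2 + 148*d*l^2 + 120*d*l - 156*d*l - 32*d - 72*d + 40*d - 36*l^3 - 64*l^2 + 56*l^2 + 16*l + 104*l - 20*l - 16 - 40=16*d^3 + 104*d^2 - 64*d - 36*l^3 + l^2*(148*d - 8) + l*(-160*d^2 - 36*d + 100) - 56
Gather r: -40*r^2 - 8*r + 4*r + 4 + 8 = -40*r^2 - 4*r + 12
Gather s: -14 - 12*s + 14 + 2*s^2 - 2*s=2*s^2 - 14*s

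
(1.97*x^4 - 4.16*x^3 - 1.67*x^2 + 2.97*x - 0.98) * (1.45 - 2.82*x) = -5.5554*x^5 + 14.5877*x^4 - 1.3226*x^3 - 10.7969*x^2 + 7.0701*x - 1.421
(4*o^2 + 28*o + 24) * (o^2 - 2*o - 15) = 4*o^4 + 20*o^3 - 92*o^2 - 468*o - 360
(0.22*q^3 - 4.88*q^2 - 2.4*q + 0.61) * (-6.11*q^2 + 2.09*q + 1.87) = -1.3442*q^5 + 30.2766*q^4 + 4.8762*q^3 - 17.8687*q^2 - 3.2131*q + 1.1407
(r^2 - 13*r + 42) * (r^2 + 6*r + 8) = r^4 - 7*r^3 - 28*r^2 + 148*r + 336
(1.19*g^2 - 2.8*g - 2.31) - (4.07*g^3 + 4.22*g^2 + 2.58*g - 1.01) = -4.07*g^3 - 3.03*g^2 - 5.38*g - 1.3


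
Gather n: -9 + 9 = 0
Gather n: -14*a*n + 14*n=n*(14 - 14*a)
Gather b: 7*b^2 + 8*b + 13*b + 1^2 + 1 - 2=7*b^2 + 21*b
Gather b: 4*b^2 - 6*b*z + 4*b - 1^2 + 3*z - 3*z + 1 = 4*b^2 + b*(4 - 6*z)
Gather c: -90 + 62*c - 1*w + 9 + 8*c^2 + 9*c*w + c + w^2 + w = 8*c^2 + c*(9*w + 63) + w^2 - 81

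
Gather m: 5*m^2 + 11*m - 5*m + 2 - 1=5*m^2 + 6*m + 1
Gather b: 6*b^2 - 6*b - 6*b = 6*b^2 - 12*b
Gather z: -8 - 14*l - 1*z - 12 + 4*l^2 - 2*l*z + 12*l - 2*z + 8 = 4*l^2 - 2*l + z*(-2*l - 3) - 12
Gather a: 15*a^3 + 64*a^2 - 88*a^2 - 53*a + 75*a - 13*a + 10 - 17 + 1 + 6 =15*a^3 - 24*a^2 + 9*a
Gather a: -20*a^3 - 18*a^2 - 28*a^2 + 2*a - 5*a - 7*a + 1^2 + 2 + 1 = -20*a^3 - 46*a^2 - 10*a + 4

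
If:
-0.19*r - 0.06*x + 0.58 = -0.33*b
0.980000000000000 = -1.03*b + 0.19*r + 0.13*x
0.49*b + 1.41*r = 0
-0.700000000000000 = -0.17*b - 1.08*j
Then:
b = 1.16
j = 0.47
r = -0.40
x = 17.34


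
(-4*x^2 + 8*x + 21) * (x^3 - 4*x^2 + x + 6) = -4*x^5 + 24*x^4 - 15*x^3 - 100*x^2 + 69*x + 126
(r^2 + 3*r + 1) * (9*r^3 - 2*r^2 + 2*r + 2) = 9*r^5 + 25*r^4 + 5*r^3 + 6*r^2 + 8*r + 2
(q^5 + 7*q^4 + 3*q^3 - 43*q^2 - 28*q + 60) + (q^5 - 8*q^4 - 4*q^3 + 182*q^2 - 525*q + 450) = 2*q^5 - q^4 - q^3 + 139*q^2 - 553*q + 510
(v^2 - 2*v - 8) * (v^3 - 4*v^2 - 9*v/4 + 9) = v^5 - 6*v^4 - 9*v^3/4 + 91*v^2/2 - 72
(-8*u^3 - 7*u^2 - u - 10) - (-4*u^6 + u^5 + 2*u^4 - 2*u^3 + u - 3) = 4*u^6 - u^5 - 2*u^4 - 6*u^3 - 7*u^2 - 2*u - 7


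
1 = 1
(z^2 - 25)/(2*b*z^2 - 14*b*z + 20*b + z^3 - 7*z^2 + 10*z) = (z + 5)/(2*b*z - 4*b + z^2 - 2*z)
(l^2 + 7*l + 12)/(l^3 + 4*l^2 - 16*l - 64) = (l + 3)/(l^2 - 16)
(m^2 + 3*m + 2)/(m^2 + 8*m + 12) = (m + 1)/(m + 6)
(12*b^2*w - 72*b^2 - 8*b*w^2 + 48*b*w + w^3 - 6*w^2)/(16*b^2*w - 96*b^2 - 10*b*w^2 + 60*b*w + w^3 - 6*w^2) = (-6*b + w)/(-8*b + w)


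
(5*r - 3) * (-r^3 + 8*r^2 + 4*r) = -5*r^4 + 43*r^3 - 4*r^2 - 12*r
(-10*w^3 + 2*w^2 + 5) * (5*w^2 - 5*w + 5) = -50*w^5 + 60*w^4 - 60*w^3 + 35*w^2 - 25*w + 25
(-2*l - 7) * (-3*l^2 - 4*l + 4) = 6*l^3 + 29*l^2 + 20*l - 28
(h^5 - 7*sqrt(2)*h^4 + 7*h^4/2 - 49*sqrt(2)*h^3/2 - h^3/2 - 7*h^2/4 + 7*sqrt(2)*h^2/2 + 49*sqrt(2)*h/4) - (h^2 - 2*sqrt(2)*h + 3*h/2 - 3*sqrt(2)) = h^5 - 7*sqrt(2)*h^4 + 7*h^4/2 - 49*sqrt(2)*h^3/2 - h^3/2 - 11*h^2/4 + 7*sqrt(2)*h^2/2 - 3*h/2 + 57*sqrt(2)*h/4 + 3*sqrt(2)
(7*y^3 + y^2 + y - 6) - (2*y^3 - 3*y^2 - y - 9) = 5*y^3 + 4*y^2 + 2*y + 3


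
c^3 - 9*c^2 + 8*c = c*(c - 8)*(c - 1)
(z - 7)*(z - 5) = z^2 - 12*z + 35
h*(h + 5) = h^2 + 5*h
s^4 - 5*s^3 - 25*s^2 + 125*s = s*(s - 5)^2*(s + 5)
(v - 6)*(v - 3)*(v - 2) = v^3 - 11*v^2 + 36*v - 36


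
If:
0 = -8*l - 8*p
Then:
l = -p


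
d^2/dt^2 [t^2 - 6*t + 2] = 2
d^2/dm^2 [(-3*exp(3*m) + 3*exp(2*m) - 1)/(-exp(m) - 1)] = (12*exp(4*m) + 30*exp(3*m) + 18*exp(2*m) - 11*exp(m) - 1)*exp(m)/(exp(3*m) + 3*exp(2*m) + 3*exp(m) + 1)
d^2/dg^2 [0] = 0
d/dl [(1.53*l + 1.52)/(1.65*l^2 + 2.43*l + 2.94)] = (-2.5245*l^2 - 5.016*l + 0.804599999999999)/(2.7225*l^4 + 8.019*l^3 + 15.6069*l^2 + 14.2884*l + 8.6436)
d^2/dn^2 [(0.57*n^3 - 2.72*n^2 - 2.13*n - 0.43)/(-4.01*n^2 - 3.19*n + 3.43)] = (-1.4210854715202e-14*n^5 + 1.13686837721616e-13*n^4 - 28.3673659999999*n^3 + 303.377448*n^2 + 168.547098*n + 131.192842)/(64.481201*n^6 + 153.886557*n^5 - 43.045746*n^4 - 230.795543*n^3 + 36.819678*n^2 + 112.590093*n - 40.353607)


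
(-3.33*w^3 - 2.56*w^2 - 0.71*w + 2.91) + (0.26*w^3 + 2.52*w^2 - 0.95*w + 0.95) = -3.07*w^3 - 0.04*w^2 - 1.66*w + 3.86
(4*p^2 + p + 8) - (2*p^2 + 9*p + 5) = 2*p^2 - 8*p + 3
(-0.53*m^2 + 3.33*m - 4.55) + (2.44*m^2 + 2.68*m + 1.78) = 1.91*m^2 + 6.01*m - 2.77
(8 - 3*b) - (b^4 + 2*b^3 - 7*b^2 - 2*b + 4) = -b^4 - 2*b^3 + 7*b^2 - b + 4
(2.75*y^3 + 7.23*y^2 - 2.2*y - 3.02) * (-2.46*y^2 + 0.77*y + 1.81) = -6.765*y^5 - 15.6683*y^4 + 15.9566*y^3 + 18.8215*y^2 - 6.3074*y - 5.4662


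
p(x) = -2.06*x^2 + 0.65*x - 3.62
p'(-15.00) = 62.45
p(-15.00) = -476.87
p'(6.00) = -24.07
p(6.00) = -73.88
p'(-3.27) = 14.12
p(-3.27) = -27.77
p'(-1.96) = 8.73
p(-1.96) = -12.81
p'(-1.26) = 5.84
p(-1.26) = -7.71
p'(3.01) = -11.75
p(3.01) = -20.33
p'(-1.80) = 8.07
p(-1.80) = -11.46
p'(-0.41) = 2.34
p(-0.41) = -4.23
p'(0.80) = -2.65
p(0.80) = -4.42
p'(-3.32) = 14.33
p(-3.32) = -28.48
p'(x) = 0.65 - 4.12*x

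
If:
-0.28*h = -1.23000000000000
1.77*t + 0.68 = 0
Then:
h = 4.39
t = -0.38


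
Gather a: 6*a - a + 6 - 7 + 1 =5*a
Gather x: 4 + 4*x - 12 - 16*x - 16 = -12*x - 24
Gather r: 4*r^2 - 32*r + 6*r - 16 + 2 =4*r^2 - 26*r - 14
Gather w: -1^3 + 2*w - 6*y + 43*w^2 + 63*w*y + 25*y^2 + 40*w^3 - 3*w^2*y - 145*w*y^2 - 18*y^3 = 40*w^3 + w^2*(43 - 3*y) + w*(-145*y^2 + 63*y + 2) - 18*y^3 + 25*y^2 - 6*y - 1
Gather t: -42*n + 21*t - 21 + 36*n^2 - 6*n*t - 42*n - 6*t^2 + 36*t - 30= 36*n^2 - 84*n - 6*t^2 + t*(57 - 6*n) - 51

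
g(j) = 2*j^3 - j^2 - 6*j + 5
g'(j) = 6*j^2 - 2*j - 6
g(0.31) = 3.10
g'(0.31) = -6.04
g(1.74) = 2.07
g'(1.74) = 8.69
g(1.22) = -0.18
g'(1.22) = 0.49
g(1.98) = 4.72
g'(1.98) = 13.56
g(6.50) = 473.00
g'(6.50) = 234.50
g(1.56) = 0.80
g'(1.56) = 5.48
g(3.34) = 48.32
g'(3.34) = 54.25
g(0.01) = 4.94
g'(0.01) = -6.02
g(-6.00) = -427.00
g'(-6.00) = 222.00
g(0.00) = 5.00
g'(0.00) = -6.00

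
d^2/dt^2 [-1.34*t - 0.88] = 0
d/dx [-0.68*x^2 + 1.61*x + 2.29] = 1.61 - 1.36*x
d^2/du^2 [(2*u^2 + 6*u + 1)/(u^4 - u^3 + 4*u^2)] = 2*(6*u^6 + 30*u^5 - 44*u^4 + 75*u^3 - 30*u^2 + 64*u + 48)/(u^4*(u^6 - 3*u^5 + 15*u^4 - 25*u^3 + 60*u^2 - 48*u + 64))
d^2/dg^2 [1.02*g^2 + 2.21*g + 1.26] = 2.04000000000000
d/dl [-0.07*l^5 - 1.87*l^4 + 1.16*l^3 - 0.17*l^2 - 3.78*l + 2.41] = -0.35*l^4 - 7.48*l^3 + 3.48*l^2 - 0.34*l - 3.78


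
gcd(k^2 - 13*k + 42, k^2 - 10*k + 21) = k - 7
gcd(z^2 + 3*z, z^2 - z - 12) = z + 3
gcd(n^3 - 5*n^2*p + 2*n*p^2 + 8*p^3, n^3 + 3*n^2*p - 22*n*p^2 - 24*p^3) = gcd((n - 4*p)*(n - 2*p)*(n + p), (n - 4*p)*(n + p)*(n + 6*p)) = -n^2 + 3*n*p + 4*p^2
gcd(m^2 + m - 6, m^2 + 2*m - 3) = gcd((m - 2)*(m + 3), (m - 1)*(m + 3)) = m + 3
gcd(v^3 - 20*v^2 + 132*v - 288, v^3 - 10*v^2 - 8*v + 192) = v^2 - 14*v + 48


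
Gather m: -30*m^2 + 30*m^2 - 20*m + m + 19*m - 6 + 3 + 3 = 0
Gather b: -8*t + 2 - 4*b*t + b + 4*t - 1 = b*(1 - 4*t) - 4*t + 1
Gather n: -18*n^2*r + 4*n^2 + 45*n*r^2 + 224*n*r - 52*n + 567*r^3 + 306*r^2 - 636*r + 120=n^2*(4 - 18*r) + n*(45*r^2 + 224*r - 52) + 567*r^3 + 306*r^2 - 636*r + 120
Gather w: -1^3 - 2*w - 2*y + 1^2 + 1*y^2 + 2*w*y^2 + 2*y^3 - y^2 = w*(2*y^2 - 2) + 2*y^3 - 2*y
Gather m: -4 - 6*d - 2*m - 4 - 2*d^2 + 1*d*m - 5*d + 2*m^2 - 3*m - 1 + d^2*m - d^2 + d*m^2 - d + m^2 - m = -3*d^2 - 12*d + m^2*(d + 3) + m*(d^2 + d - 6) - 9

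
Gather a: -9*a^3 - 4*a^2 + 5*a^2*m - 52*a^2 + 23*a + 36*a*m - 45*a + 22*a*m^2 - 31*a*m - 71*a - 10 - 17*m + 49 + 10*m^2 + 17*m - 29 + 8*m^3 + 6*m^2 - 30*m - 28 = -9*a^3 + a^2*(5*m - 56) + a*(22*m^2 + 5*m - 93) + 8*m^3 + 16*m^2 - 30*m - 18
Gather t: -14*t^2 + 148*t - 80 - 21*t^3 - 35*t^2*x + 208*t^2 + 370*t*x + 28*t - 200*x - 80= -21*t^3 + t^2*(194 - 35*x) + t*(370*x + 176) - 200*x - 160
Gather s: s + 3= s + 3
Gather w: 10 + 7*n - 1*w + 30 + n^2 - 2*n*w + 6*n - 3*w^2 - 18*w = n^2 + 13*n - 3*w^2 + w*(-2*n - 19) + 40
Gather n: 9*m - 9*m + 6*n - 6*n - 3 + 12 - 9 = 0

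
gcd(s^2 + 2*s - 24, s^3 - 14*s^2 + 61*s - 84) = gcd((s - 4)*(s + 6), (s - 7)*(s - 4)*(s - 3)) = s - 4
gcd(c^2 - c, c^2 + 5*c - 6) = c - 1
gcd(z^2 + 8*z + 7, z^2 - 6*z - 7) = z + 1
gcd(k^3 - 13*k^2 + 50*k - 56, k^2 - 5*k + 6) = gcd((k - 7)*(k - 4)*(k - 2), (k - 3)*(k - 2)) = k - 2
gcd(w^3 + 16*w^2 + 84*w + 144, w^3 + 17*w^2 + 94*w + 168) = w^2 + 10*w + 24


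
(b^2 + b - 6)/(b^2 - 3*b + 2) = (b + 3)/(b - 1)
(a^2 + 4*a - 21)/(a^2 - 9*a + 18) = (a + 7)/(a - 6)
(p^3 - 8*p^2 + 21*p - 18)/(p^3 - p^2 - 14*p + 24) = (p - 3)/(p + 4)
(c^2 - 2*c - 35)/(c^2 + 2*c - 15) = (c - 7)/(c - 3)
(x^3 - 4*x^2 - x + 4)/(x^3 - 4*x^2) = 1 - 1/x^2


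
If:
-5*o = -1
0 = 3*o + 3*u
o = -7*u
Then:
No Solution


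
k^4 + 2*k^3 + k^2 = k^2*(k + 1)^2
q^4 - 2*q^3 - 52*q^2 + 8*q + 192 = (q - 8)*(q - 2)*(q + 2)*(q + 6)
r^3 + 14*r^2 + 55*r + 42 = (r + 1)*(r + 6)*(r + 7)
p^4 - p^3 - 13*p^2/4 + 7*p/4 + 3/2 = (p - 2)*(p - 1)*(p + 1/2)*(p + 3/2)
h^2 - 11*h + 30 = (h - 6)*(h - 5)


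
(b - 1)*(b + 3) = b^2 + 2*b - 3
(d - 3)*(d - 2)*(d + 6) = d^3 + d^2 - 24*d + 36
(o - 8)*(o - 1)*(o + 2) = o^3 - 7*o^2 - 10*o + 16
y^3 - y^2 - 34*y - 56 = (y - 7)*(y + 2)*(y + 4)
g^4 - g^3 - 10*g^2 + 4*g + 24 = (g - 3)*(g - 2)*(g + 2)^2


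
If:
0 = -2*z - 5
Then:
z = -5/2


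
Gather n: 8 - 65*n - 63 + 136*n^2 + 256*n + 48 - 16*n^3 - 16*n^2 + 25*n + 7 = -16*n^3 + 120*n^2 + 216*n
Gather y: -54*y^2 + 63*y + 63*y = -54*y^2 + 126*y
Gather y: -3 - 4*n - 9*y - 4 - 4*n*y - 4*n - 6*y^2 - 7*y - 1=-8*n - 6*y^2 + y*(-4*n - 16) - 8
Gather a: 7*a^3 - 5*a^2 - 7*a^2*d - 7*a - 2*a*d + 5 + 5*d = 7*a^3 + a^2*(-7*d - 5) + a*(-2*d - 7) + 5*d + 5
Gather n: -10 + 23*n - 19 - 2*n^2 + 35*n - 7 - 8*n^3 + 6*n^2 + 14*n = -8*n^3 + 4*n^2 + 72*n - 36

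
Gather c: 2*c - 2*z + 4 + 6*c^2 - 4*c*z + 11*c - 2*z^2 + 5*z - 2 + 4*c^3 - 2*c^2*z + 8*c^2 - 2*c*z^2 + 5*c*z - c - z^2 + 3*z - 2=4*c^3 + c^2*(14 - 2*z) + c*(-2*z^2 + z + 12) - 3*z^2 + 6*z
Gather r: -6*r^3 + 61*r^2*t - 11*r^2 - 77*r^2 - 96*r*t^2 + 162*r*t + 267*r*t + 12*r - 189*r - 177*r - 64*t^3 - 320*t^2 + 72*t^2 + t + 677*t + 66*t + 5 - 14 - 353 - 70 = -6*r^3 + r^2*(61*t - 88) + r*(-96*t^2 + 429*t - 354) - 64*t^3 - 248*t^2 + 744*t - 432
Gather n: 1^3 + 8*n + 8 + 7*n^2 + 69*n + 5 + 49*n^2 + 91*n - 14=56*n^2 + 168*n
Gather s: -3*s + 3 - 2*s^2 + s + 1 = -2*s^2 - 2*s + 4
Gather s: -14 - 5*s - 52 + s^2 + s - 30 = s^2 - 4*s - 96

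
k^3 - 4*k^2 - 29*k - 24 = (k - 8)*(k + 1)*(k + 3)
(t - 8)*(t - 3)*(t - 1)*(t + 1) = t^4 - 11*t^3 + 23*t^2 + 11*t - 24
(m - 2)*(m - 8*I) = m^2 - 2*m - 8*I*m + 16*I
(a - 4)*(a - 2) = a^2 - 6*a + 8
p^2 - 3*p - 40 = (p - 8)*(p + 5)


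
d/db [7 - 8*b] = -8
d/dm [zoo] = 0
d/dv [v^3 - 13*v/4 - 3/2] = 3*v^2 - 13/4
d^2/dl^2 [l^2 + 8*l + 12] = 2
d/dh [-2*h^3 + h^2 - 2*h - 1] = -6*h^2 + 2*h - 2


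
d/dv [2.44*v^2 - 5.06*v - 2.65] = 4.88*v - 5.06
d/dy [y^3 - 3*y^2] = 3*y*(y - 2)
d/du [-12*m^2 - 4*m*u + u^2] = -4*m + 2*u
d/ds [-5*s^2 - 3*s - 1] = -10*s - 3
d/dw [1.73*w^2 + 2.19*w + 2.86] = 3.46*w + 2.19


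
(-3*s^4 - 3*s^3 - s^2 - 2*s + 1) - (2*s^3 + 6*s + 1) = -3*s^4 - 5*s^3 - s^2 - 8*s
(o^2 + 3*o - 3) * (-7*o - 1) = -7*o^3 - 22*o^2 + 18*o + 3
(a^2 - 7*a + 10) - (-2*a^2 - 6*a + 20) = 3*a^2 - a - 10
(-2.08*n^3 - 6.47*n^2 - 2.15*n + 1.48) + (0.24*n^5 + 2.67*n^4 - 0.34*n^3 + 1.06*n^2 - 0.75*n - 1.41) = 0.24*n^5 + 2.67*n^4 - 2.42*n^3 - 5.41*n^2 - 2.9*n + 0.0700000000000001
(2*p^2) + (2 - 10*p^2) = 2 - 8*p^2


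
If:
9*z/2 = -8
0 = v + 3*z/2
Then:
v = 8/3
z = -16/9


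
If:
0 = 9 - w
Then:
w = 9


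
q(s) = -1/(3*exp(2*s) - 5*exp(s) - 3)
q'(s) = -(-6*exp(2*s) + 5*exp(s))/(3*exp(2*s) - 5*exp(s) - 3)^2 = (6*exp(s) - 5)*exp(s)/(-3*exp(2*s) + 5*exp(s) + 3)^2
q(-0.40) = 0.20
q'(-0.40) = -0.03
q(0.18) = 0.21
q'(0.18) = 0.12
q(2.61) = -0.00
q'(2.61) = 0.00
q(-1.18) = 0.24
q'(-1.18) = -0.05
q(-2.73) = 0.30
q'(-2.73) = -0.03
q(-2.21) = 0.28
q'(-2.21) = -0.04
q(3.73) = -0.00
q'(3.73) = 0.00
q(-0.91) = 0.22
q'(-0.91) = -0.05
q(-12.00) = 0.33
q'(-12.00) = 0.00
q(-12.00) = 0.33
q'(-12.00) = 0.00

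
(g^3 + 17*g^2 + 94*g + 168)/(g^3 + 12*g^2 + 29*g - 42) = (g + 4)/(g - 1)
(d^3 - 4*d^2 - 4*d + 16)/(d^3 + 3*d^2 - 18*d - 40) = (d - 2)/(d + 5)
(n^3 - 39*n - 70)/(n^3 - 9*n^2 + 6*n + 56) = (n + 5)/(n - 4)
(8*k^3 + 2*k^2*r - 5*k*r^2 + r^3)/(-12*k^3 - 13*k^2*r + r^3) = (-2*k + r)/(3*k + r)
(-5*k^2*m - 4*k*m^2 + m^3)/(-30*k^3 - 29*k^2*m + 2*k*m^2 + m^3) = m/(6*k + m)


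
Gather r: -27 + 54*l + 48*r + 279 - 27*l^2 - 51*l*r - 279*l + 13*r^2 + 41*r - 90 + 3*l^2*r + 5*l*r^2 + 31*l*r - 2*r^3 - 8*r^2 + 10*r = -27*l^2 - 225*l - 2*r^3 + r^2*(5*l + 5) + r*(3*l^2 - 20*l + 99) + 162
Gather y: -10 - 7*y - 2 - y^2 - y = -y^2 - 8*y - 12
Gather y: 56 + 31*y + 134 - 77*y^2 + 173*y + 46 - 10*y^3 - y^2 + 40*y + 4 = -10*y^3 - 78*y^2 + 244*y + 240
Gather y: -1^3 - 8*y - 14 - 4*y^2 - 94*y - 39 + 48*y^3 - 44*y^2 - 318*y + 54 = 48*y^3 - 48*y^2 - 420*y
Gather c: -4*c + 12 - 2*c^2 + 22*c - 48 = -2*c^2 + 18*c - 36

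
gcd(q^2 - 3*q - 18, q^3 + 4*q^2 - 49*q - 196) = 1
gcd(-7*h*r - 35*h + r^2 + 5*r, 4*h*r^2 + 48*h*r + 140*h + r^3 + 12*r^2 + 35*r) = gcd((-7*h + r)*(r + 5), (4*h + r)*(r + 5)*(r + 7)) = r + 5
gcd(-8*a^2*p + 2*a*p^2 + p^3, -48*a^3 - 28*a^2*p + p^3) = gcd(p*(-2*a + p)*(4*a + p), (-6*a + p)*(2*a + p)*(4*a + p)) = 4*a + p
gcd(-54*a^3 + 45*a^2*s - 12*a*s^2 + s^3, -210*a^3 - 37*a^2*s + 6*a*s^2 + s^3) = -6*a + s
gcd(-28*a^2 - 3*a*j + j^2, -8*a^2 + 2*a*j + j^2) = 4*a + j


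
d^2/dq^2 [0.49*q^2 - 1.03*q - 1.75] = 0.980000000000000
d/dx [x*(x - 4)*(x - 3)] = 3*x^2 - 14*x + 12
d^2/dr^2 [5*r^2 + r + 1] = 10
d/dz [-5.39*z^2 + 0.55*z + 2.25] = 0.55 - 10.78*z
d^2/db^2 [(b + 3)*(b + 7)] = 2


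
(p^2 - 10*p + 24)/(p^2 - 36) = (p - 4)/(p + 6)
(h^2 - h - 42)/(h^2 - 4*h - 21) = (h + 6)/(h + 3)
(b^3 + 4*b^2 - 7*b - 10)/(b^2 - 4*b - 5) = (b^2 + 3*b - 10)/(b - 5)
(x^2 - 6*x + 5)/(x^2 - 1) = (x - 5)/(x + 1)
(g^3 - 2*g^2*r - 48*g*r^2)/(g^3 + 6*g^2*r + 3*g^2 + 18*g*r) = (g - 8*r)/(g + 3)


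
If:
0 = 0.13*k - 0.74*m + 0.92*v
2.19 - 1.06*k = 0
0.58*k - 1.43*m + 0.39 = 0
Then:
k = 2.07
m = 1.11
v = 0.60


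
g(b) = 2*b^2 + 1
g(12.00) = 289.00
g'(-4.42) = -17.68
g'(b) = 4*b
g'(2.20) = 8.80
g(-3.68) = 28.08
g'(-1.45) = -5.80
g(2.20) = 10.68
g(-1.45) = 5.20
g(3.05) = 19.60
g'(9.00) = 36.00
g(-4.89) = 48.82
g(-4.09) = 34.46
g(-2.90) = 17.82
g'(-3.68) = -14.72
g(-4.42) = 40.07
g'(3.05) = 12.20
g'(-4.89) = -19.56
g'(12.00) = 48.00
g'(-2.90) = -11.60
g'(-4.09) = -16.36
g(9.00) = 163.00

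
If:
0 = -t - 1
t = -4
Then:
No Solution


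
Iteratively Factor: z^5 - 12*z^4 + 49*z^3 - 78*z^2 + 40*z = (z - 1)*(z^4 - 11*z^3 + 38*z^2 - 40*z) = z*(z - 1)*(z^3 - 11*z^2 + 38*z - 40) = z*(z - 4)*(z - 1)*(z^2 - 7*z + 10) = z*(z - 4)*(z - 2)*(z - 1)*(z - 5)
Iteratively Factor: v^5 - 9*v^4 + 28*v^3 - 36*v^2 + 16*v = (v - 4)*(v^4 - 5*v^3 + 8*v^2 - 4*v) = v*(v - 4)*(v^3 - 5*v^2 + 8*v - 4) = v*(v - 4)*(v - 2)*(v^2 - 3*v + 2) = v*(v - 4)*(v - 2)*(v - 1)*(v - 2)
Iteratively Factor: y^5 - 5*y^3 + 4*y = (y)*(y^4 - 5*y^2 + 4) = y*(y - 1)*(y^3 + y^2 - 4*y - 4) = y*(y - 1)*(y + 1)*(y^2 - 4) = y*(y - 1)*(y + 1)*(y + 2)*(y - 2)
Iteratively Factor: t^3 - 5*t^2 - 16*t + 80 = (t + 4)*(t^2 - 9*t + 20) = (t - 4)*(t + 4)*(t - 5)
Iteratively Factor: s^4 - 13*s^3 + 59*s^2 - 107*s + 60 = (s - 4)*(s^3 - 9*s^2 + 23*s - 15) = (s - 4)*(s - 1)*(s^2 - 8*s + 15) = (s - 4)*(s - 3)*(s - 1)*(s - 5)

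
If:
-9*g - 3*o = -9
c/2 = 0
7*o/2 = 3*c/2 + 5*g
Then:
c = 0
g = 21/31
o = 30/31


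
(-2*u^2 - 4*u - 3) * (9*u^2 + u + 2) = -18*u^4 - 38*u^3 - 35*u^2 - 11*u - 6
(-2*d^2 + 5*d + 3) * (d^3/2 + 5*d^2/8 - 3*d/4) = -d^5 + 5*d^4/4 + 49*d^3/8 - 15*d^2/8 - 9*d/4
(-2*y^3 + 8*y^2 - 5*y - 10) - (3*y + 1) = -2*y^3 + 8*y^2 - 8*y - 11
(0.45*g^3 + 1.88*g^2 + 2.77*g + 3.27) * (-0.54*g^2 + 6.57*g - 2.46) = -0.243*g^5 + 1.9413*g^4 + 9.7488*g^3 + 11.8083*g^2 + 14.6697*g - 8.0442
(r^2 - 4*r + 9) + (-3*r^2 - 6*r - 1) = -2*r^2 - 10*r + 8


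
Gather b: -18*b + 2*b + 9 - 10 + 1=-16*b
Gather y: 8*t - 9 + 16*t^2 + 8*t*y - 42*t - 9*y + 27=16*t^2 - 34*t + y*(8*t - 9) + 18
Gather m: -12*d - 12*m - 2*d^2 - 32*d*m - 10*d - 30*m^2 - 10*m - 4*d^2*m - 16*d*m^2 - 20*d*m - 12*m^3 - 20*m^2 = -2*d^2 - 22*d - 12*m^3 + m^2*(-16*d - 50) + m*(-4*d^2 - 52*d - 22)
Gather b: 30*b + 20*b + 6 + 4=50*b + 10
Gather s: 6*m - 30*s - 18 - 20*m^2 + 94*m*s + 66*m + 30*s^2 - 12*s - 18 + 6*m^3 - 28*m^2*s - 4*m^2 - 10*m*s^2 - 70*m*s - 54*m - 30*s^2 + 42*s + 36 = 6*m^3 - 24*m^2 - 10*m*s^2 + 18*m + s*(-28*m^2 + 24*m)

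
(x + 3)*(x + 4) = x^2 + 7*x + 12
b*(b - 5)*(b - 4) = b^3 - 9*b^2 + 20*b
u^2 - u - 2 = (u - 2)*(u + 1)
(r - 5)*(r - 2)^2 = r^3 - 9*r^2 + 24*r - 20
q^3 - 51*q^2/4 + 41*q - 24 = (q - 8)*(q - 4)*(q - 3/4)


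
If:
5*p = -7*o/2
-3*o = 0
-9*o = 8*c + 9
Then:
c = -9/8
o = 0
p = 0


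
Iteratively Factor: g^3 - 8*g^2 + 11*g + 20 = (g - 4)*(g^2 - 4*g - 5) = (g - 4)*(g + 1)*(g - 5)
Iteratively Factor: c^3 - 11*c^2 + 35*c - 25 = (c - 5)*(c^2 - 6*c + 5) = (c - 5)^2*(c - 1)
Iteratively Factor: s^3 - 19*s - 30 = (s + 3)*(s^2 - 3*s - 10) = (s - 5)*(s + 3)*(s + 2)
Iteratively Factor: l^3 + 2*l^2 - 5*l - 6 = (l - 2)*(l^2 + 4*l + 3) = (l - 2)*(l + 3)*(l + 1)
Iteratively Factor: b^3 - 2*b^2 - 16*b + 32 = (b - 2)*(b^2 - 16) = (b - 2)*(b + 4)*(b - 4)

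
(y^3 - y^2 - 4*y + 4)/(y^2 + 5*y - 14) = (y^2 + y - 2)/(y + 7)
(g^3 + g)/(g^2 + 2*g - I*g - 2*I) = g*(g + I)/(g + 2)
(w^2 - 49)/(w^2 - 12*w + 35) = (w + 7)/(w - 5)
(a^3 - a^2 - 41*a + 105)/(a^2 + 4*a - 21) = a - 5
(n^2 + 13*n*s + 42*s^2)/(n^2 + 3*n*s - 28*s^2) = (-n - 6*s)/(-n + 4*s)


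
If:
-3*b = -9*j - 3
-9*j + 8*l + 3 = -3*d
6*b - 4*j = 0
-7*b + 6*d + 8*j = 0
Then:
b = -2/7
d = 5/21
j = -3/7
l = -53/56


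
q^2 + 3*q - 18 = (q - 3)*(q + 6)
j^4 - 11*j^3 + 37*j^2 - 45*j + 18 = (j - 6)*(j - 3)*(j - 1)^2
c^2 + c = c*(c + 1)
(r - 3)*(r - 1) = r^2 - 4*r + 3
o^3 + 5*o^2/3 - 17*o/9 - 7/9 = (o - 1)*(o + 1/3)*(o + 7/3)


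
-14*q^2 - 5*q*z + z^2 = (-7*q + z)*(2*q + z)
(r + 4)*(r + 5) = r^2 + 9*r + 20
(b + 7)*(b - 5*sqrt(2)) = b^2 - 5*sqrt(2)*b + 7*b - 35*sqrt(2)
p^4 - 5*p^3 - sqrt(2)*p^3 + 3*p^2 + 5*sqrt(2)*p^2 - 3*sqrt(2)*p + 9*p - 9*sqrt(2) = (p - 3)^2*(p + 1)*(p - sqrt(2))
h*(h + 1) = h^2 + h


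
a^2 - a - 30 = (a - 6)*(a + 5)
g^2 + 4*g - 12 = (g - 2)*(g + 6)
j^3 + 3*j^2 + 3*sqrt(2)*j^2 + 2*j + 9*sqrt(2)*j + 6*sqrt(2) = (j + 1)*(j + 2)*(j + 3*sqrt(2))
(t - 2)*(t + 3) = t^2 + t - 6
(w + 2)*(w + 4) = w^2 + 6*w + 8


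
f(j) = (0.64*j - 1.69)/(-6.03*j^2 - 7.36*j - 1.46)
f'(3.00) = -0.01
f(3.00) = -0.00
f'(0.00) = -6.27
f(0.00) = 1.16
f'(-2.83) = 0.09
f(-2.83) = 0.12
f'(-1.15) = 16.10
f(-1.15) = 2.50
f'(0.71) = -0.27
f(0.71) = 0.13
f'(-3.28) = 0.05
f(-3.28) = 0.09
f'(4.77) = -0.00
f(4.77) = -0.01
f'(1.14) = -0.10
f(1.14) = 0.05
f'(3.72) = -0.00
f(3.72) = -0.01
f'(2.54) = -0.01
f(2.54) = 0.00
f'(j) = (0.64*j - 1.69)*(12.06*j + 7.36)/(-6.03*j^2 - 7.36*j - 1.46)^2 + 0.64/(-6.03*j^2 - 7.36*j - 1.46) = (3.8592*j^2 - 20.3814*j - 13.3728)/(36.3609*j^4 + 88.7616*j^3 + 71.7772*j^2 + 21.4912*j + 2.1316)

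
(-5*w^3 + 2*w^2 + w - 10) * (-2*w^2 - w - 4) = 10*w^5 + w^4 + 16*w^3 + 11*w^2 + 6*w + 40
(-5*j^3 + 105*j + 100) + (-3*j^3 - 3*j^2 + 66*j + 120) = -8*j^3 - 3*j^2 + 171*j + 220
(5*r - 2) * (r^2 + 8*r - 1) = 5*r^3 + 38*r^2 - 21*r + 2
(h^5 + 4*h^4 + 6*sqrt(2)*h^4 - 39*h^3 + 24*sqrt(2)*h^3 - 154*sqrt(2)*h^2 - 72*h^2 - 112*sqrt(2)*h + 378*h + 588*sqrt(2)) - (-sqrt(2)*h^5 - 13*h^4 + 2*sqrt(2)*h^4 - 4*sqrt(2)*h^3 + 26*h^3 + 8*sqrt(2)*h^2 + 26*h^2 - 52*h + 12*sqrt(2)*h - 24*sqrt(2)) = h^5 + sqrt(2)*h^5 + 4*sqrt(2)*h^4 + 17*h^4 - 65*h^3 + 28*sqrt(2)*h^3 - 162*sqrt(2)*h^2 - 98*h^2 - 124*sqrt(2)*h + 430*h + 612*sqrt(2)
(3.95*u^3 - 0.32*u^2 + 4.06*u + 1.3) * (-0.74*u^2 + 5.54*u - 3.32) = -2.923*u^5 + 22.1198*u^4 - 17.8912*u^3 + 22.5928*u^2 - 6.2772*u - 4.316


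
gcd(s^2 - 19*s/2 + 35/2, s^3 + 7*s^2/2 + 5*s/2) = 1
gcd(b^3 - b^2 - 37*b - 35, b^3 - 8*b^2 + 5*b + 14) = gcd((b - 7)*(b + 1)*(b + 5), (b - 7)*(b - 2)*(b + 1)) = b^2 - 6*b - 7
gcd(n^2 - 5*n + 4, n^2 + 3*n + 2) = 1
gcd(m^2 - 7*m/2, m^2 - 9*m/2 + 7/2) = m - 7/2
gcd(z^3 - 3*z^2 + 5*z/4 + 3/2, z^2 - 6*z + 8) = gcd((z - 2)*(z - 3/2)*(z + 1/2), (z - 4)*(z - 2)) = z - 2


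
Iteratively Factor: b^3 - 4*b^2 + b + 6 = (b - 2)*(b^2 - 2*b - 3) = (b - 2)*(b + 1)*(b - 3)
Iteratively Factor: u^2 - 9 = (u - 3)*(u + 3)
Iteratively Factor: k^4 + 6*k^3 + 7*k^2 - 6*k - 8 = (k - 1)*(k^3 + 7*k^2 + 14*k + 8) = (k - 1)*(k + 2)*(k^2 + 5*k + 4) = (k - 1)*(k + 1)*(k + 2)*(k + 4)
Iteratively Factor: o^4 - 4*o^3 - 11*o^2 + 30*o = (o)*(o^3 - 4*o^2 - 11*o + 30) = o*(o - 5)*(o^2 + o - 6) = o*(o - 5)*(o - 2)*(o + 3)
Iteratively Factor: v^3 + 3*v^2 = (v + 3)*(v^2) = v*(v + 3)*(v)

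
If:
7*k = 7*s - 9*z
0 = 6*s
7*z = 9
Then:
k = -81/49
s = 0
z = 9/7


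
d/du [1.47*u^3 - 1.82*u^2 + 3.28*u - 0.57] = 4.41*u^2 - 3.64*u + 3.28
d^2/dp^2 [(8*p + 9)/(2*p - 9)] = 360/(2*p - 9)^3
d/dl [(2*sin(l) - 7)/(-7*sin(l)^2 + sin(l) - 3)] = (14*sin(l)^2 - 98*sin(l) + 1)*cos(l)/(7*sin(l)^2 - sin(l) + 3)^2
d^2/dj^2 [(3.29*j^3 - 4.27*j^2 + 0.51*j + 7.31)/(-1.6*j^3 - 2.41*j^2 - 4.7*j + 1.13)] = (47.23488*j^6 + 140.6112*j^5 - 500.4048*j^4 - 601.173476*j^3 - 421.02534*j^2 - 609.640404*j - 357.28294)/(4.096*j^9 + 18.5088*j^8 + 63.97488*j^7 + 114.058321*j^6 + 161.78253*j^5 + 89.035641*j^4 + 33.15506*j^3 - 65.653113*j^2 + 18.00429*j - 1.442897)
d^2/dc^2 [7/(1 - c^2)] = 14*(-3*c^2 - 1)/(c^2 - 1)^3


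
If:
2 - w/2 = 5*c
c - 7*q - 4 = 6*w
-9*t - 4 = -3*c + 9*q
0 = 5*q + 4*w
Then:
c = 28/25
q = 144/25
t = -1312/225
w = -36/5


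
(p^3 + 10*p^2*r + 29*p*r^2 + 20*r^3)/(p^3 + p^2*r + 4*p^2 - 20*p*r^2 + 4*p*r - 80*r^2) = (p^2 + 5*p*r + 4*r^2)/(p^2 - 4*p*r + 4*p - 16*r)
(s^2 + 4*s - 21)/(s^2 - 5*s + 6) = (s + 7)/(s - 2)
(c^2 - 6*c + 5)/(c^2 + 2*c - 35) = (c - 1)/(c + 7)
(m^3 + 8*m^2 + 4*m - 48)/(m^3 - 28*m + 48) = (m + 4)/(m - 4)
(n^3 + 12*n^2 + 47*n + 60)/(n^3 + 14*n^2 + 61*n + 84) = (n + 5)/(n + 7)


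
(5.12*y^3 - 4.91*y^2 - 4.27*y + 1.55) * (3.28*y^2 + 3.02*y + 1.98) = 16.7936*y^5 - 0.6424*y^4 - 18.6962*y^3 - 17.5332*y^2 - 3.7736*y + 3.069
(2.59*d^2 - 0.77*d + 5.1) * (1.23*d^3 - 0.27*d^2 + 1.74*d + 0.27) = 3.1857*d^5 - 1.6464*d^4 + 10.9875*d^3 - 2.0175*d^2 + 8.6661*d + 1.377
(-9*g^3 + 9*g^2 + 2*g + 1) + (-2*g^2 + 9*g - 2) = -9*g^3 + 7*g^2 + 11*g - 1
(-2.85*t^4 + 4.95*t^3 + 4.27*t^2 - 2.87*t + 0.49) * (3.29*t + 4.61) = -9.3765*t^5 + 3.147*t^4 + 36.8678*t^3 + 10.2424*t^2 - 11.6186*t + 2.2589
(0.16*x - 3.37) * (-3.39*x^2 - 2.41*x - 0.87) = -0.5424*x^3 + 11.0387*x^2 + 7.9825*x + 2.9319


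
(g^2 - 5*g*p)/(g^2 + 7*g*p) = (g - 5*p)/(g + 7*p)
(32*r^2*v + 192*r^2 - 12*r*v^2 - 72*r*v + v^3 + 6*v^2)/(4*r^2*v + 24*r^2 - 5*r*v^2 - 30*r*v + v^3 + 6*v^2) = (8*r - v)/(r - v)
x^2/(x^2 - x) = x/(x - 1)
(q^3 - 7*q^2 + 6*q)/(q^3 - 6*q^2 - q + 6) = q/(q + 1)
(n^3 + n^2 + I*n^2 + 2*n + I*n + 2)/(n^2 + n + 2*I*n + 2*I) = n - I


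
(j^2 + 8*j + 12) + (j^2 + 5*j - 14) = 2*j^2 + 13*j - 2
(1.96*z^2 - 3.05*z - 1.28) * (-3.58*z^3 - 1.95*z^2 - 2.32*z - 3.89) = -7.0168*z^5 + 7.097*z^4 + 5.9827*z^3 + 1.9476*z^2 + 14.8341*z + 4.9792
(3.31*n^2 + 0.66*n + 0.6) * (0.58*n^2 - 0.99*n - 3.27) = 1.9198*n^4 - 2.8941*n^3 - 11.1291*n^2 - 2.7522*n - 1.962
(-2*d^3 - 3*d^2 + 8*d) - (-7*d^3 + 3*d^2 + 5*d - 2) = 5*d^3 - 6*d^2 + 3*d + 2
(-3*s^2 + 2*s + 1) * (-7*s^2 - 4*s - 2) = 21*s^4 - 2*s^3 - 9*s^2 - 8*s - 2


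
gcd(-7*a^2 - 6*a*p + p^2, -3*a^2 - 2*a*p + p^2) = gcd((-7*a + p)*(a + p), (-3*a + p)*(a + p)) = a + p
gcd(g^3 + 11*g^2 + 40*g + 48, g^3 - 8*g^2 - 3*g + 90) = g + 3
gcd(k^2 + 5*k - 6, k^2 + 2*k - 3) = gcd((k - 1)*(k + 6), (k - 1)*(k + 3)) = k - 1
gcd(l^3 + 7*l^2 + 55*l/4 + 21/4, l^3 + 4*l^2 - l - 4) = 1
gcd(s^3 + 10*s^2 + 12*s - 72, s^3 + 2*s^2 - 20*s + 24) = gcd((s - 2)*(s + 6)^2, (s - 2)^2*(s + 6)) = s^2 + 4*s - 12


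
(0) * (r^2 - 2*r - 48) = 0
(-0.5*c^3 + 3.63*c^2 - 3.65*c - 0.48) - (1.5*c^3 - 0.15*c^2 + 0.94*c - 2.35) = -2.0*c^3 + 3.78*c^2 - 4.59*c + 1.87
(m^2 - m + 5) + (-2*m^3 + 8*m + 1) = -2*m^3 + m^2 + 7*m + 6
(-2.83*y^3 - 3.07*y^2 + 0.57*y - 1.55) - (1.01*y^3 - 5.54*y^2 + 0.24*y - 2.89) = -3.84*y^3 + 2.47*y^2 + 0.33*y + 1.34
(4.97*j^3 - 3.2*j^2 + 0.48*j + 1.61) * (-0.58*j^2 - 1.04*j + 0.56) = -2.8826*j^5 - 3.3128*j^4 + 5.8328*j^3 - 3.225*j^2 - 1.4056*j + 0.9016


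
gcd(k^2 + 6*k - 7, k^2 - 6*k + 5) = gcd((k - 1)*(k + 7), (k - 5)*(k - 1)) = k - 1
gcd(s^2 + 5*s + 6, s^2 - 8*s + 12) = 1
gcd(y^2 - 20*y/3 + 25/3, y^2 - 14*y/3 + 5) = y - 5/3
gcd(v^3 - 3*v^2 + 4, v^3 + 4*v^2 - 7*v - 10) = v^2 - v - 2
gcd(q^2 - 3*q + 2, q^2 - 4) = q - 2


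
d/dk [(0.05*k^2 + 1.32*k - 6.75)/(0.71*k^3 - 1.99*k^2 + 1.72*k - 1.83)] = (-0.0355*k^4 - 1.8744*k^3 + 17.0903*k^2 - 27.048*k + 9.1944)/(0.5041*k^6 - 2.8258*k^5 + 6.4025*k^4 - 9.4442*k^3 + 10.2418*k^2 - 6.2952*k + 3.3489)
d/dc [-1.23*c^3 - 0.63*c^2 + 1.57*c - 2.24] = -3.69*c^2 - 1.26*c + 1.57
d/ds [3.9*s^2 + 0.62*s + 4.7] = 7.8*s + 0.62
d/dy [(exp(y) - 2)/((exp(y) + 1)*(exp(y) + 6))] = (-exp(2*y) + 4*exp(y) + 20)*exp(y)/(exp(4*y) + 14*exp(3*y) + 61*exp(2*y) + 84*exp(y) + 36)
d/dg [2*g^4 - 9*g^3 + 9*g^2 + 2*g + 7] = 8*g^3 - 27*g^2 + 18*g + 2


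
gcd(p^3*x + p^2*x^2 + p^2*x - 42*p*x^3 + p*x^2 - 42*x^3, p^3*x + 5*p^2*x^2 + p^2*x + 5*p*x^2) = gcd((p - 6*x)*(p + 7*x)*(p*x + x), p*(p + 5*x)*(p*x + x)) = p*x + x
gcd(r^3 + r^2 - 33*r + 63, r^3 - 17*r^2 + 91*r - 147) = r - 3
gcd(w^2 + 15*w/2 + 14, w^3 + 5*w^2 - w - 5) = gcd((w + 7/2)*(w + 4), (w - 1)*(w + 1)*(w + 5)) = 1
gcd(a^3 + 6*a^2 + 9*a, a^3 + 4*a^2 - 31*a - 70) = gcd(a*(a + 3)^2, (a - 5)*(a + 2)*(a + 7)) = 1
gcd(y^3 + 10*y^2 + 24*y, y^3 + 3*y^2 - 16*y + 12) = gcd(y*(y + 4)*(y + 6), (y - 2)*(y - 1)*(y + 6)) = y + 6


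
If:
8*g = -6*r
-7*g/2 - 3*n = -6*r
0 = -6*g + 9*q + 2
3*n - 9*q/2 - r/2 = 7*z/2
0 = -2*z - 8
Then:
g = 90/83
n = -345/83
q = 374/747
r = -120/83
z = -4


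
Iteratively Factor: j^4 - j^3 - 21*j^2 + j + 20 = (j + 1)*(j^3 - 2*j^2 - 19*j + 20) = (j + 1)*(j + 4)*(j^2 - 6*j + 5) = (j - 1)*(j + 1)*(j + 4)*(j - 5)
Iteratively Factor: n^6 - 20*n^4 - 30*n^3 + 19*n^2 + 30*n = (n + 2)*(n^5 - 2*n^4 - 16*n^3 + 2*n^2 + 15*n) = n*(n + 2)*(n^4 - 2*n^3 - 16*n^2 + 2*n + 15) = n*(n + 1)*(n + 2)*(n^3 - 3*n^2 - 13*n + 15) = n*(n - 1)*(n + 1)*(n + 2)*(n^2 - 2*n - 15) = n*(n - 1)*(n + 1)*(n + 2)*(n + 3)*(n - 5)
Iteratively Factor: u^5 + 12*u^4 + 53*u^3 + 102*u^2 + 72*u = (u)*(u^4 + 12*u^3 + 53*u^2 + 102*u + 72) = u*(u + 2)*(u^3 + 10*u^2 + 33*u + 36) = u*(u + 2)*(u + 4)*(u^2 + 6*u + 9) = u*(u + 2)*(u + 3)*(u + 4)*(u + 3)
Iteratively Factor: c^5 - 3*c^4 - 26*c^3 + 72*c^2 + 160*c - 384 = (c - 4)*(c^4 + c^3 - 22*c^2 - 16*c + 96) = (c - 4)*(c - 2)*(c^3 + 3*c^2 - 16*c - 48) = (c - 4)*(c - 2)*(c + 4)*(c^2 - c - 12) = (c - 4)*(c - 2)*(c + 3)*(c + 4)*(c - 4)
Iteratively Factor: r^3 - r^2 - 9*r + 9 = (r + 3)*(r^2 - 4*r + 3) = (r - 1)*(r + 3)*(r - 3)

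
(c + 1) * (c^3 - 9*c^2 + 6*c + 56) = c^4 - 8*c^3 - 3*c^2 + 62*c + 56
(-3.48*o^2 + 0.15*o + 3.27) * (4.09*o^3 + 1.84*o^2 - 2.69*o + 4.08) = -14.2332*o^5 - 5.7897*o^4 + 23.0115*o^3 - 8.5851*o^2 - 8.1843*o + 13.3416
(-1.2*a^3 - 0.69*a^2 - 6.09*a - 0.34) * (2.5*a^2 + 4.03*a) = -3.0*a^5 - 6.561*a^4 - 18.0057*a^3 - 25.3927*a^2 - 1.3702*a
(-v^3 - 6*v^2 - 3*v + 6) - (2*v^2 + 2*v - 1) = -v^3 - 8*v^2 - 5*v + 7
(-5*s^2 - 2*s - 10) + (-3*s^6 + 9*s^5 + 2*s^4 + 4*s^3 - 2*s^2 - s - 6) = -3*s^6 + 9*s^5 + 2*s^4 + 4*s^3 - 7*s^2 - 3*s - 16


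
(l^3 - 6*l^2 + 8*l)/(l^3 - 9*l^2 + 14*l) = (l - 4)/(l - 7)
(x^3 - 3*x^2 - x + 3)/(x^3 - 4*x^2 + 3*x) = (x + 1)/x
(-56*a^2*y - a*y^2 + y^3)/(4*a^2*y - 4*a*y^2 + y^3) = (-56*a^2 - a*y + y^2)/(4*a^2 - 4*a*y + y^2)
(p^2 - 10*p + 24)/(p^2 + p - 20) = (p - 6)/(p + 5)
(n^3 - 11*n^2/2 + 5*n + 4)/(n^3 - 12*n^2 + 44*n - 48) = (n + 1/2)/(n - 6)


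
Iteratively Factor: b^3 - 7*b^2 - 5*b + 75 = (b + 3)*(b^2 - 10*b + 25) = (b - 5)*(b + 3)*(b - 5)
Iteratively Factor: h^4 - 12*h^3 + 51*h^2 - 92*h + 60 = (h - 2)*(h^3 - 10*h^2 + 31*h - 30) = (h - 3)*(h - 2)*(h^2 - 7*h + 10) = (h - 3)*(h - 2)^2*(h - 5)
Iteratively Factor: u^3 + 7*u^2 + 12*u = (u)*(u^2 + 7*u + 12) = u*(u + 3)*(u + 4)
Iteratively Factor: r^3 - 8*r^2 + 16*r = (r)*(r^2 - 8*r + 16) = r*(r - 4)*(r - 4)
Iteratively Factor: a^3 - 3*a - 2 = (a + 1)*(a^2 - a - 2) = (a - 2)*(a + 1)*(a + 1)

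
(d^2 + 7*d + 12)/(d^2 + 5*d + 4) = (d + 3)/(d + 1)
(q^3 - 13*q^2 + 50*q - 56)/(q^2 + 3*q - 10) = (q^2 - 11*q + 28)/(q + 5)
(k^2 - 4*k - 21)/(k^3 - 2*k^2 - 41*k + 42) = (k + 3)/(k^2 + 5*k - 6)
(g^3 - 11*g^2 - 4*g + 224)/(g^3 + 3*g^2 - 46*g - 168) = (g - 8)/(g + 6)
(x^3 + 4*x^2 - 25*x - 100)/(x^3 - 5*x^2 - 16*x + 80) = (x + 5)/(x - 4)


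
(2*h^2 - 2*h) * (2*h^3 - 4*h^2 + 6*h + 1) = 4*h^5 - 12*h^4 + 20*h^3 - 10*h^2 - 2*h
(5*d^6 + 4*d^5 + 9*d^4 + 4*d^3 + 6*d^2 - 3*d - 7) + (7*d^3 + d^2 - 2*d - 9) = 5*d^6 + 4*d^5 + 9*d^4 + 11*d^3 + 7*d^2 - 5*d - 16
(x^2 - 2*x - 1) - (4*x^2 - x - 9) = -3*x^2 - x + 8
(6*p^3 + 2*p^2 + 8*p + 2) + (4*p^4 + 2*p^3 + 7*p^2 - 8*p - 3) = 4*p^4 + 8*p^3 + 9*p^2 - 1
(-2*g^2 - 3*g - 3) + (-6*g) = -2*g^2 - 9*g - 3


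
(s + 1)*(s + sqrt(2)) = s^2 + s + sqrt(2)*s + sqrt(2)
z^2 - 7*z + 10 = (z - 5)*(z - 2)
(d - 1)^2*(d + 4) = d^3 + 2*d^2 - 7*d + 4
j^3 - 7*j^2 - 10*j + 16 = (j - 8)*(j - 1)*(j + 2)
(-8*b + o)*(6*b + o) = -48*b^2 - 2*b*o + o^2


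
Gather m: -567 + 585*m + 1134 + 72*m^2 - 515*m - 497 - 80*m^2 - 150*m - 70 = -8*m^2 - 80*m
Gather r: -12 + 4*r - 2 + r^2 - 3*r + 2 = r^2 + r - 12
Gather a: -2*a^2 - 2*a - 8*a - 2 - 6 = -2*a^2 - 10*a - 8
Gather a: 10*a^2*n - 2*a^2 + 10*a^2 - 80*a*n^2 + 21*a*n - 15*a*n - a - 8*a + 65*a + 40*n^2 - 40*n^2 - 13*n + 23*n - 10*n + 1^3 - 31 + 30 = a^2*(10*n + 8) + a*(-80*n^2 + 6*n + 56)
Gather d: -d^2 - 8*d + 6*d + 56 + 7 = -d^2 - 2*d + 63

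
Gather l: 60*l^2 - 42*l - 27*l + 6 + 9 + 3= 60*l^2 - 69*l + 18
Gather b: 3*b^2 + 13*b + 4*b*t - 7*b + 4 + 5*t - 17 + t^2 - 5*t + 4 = 3*b^2 + b*(4*t + 6) + t^2 - 9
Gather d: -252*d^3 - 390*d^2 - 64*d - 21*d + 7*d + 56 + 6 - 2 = -252*d^3 - 390*d^2 - 78*d + 60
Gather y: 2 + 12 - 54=-40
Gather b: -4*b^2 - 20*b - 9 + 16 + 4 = -4*b^2 - 20*b + 11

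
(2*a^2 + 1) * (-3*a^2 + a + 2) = -6*a^4 + 2*a^3 + a^2 + a + 2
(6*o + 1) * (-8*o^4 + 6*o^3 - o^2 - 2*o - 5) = -48*o^5 + 28*o^4 - 13*o^2 - 32*o - 5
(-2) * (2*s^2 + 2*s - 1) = -4*s^2 - 4*s + 2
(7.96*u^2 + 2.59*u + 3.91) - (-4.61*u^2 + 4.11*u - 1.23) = 12.57*u^2 - 1.52*u + 5.14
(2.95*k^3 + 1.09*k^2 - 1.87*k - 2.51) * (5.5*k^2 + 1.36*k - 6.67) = 16.225*k^5 + 10.007*k^4 - 28.4791*k^3 - 23.6185*k^2 + 9.0593*k + 16.7417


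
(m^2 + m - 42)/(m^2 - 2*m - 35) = (-m^2 - m + 42)/(-m^2 + 2*m + 35)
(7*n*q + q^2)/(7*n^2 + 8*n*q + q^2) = q/(n + q)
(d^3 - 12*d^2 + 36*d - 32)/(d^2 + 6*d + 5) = (d^3 - 12*d^2 + 36*d - 32)/(d^2 + 6*d + 5)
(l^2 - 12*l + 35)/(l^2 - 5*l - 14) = (l - 5)/(l + 2)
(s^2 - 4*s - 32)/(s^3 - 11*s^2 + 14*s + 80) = (s + 4)/(s^2 - 3*s - 10)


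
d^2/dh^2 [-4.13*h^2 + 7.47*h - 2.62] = -8.26000000000000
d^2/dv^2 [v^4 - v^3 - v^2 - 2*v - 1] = 12*v^2 - 6*v - 2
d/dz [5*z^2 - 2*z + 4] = 10*z - 2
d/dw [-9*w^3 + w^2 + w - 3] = -27*w^2 + 2*w + 1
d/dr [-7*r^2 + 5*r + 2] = 5 - 14*r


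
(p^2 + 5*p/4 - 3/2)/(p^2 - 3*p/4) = (p + 2)/p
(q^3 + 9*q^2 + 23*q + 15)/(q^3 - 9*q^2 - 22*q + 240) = (q^2 + 4*q + 3)/(q^2 - 14*q + 48)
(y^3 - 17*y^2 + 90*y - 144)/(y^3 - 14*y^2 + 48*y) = (y - 3)/y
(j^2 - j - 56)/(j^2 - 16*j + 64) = (j + 7)/(j - 8)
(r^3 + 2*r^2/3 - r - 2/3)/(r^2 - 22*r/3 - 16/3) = (r^2 - 1)/(r - 8)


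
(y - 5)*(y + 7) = y^2 + 2*y - 35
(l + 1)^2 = l^2 + 2*l + 1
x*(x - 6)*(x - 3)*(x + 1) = x^4 - 8*x^3 + 9*x^2 + 18*x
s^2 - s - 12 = (s - 4)*(s + 3)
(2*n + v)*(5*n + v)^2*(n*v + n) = 50*n^4*v + 50*n^4 + 45*n^3*v^2 + 45*n^3*v + 12*n^2*v^3 + 12*n^2*v^2 + n*v^4 + n*v^3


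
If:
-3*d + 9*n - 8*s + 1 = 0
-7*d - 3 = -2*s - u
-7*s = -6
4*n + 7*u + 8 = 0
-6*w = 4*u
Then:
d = -1235/3171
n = 236/453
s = 6/7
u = -4568/3171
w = 9136/9513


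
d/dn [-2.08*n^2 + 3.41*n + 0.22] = 3.41 - 4.16*n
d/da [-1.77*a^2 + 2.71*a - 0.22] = 2.71 - 3.54*a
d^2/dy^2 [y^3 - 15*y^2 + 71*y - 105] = 6*y - 30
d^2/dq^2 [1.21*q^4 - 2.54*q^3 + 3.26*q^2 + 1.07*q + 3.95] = 14.52*q^2 - 15.24*q + 6.52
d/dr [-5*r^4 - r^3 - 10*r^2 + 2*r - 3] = -20*r^3 - 3*r^2 - 20*r + 2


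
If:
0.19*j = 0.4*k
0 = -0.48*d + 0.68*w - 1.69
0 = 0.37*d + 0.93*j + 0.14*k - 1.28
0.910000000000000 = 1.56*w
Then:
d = -2.69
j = 2.28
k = 1.09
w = 0.58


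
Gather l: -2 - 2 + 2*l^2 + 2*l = 2*l^2 + 2*l - 4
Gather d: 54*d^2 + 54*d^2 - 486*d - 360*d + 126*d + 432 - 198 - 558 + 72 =108*d^2 - 720*d - 252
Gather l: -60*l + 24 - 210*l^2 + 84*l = -210*l^2 + 24*l + 24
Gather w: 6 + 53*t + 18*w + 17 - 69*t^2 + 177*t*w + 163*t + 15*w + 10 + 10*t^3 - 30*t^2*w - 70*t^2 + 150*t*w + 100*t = 10*t^3 - 139*t^2 + 316*t + w*(-30*t^2 + 327*t + 33) + 33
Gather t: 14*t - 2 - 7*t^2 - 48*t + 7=-7*t^2 - 34*t + 5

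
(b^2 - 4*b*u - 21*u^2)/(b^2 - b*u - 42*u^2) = (b + 3*u)/(b + 6*u)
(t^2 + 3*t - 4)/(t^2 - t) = (t + 4)/t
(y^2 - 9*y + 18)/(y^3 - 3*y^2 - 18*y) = (y - 3)/(y*(y + 3))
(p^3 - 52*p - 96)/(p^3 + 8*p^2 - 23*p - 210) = (p^2 - 6*p - 16)/(p^2 + 2*p - 35)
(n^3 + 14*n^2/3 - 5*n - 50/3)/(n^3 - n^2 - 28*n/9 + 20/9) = 3*(n + 5)/(3*n - 2)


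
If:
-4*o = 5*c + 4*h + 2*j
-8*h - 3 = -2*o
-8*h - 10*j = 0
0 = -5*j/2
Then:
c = -6/5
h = 0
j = 0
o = 3/2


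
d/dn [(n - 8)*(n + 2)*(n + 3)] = 3*n^2 - 6*n - 34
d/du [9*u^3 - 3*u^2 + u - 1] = 27*u^2 - 6*u + 1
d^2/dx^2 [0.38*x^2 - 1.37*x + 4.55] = 0.760000000000000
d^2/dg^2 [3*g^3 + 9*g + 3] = 18*g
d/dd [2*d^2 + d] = 4*d + 1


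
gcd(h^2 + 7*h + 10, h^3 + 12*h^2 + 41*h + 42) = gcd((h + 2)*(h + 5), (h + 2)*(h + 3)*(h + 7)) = h + 2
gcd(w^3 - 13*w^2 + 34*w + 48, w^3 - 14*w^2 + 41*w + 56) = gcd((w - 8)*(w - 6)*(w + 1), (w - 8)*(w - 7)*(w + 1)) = w^2 - 7*w - 8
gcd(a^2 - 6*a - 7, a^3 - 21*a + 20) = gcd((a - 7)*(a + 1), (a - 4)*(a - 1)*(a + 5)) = 1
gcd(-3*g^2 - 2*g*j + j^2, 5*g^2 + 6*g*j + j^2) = g + j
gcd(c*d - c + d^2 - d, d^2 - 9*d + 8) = d - 1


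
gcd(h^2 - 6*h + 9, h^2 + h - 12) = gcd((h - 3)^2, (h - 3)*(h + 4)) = h - 3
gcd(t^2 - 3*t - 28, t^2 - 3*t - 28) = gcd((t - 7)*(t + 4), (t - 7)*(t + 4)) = t^2 - 3*t - 28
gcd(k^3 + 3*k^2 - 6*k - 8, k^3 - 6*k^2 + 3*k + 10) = k^2 - k - 2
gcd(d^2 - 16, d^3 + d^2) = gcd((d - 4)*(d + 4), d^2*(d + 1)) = 1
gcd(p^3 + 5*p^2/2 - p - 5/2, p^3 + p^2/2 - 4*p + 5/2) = p^2 + 3*p/2 - 5/2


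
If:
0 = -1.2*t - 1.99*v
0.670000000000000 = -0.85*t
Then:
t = -0.79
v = 0.48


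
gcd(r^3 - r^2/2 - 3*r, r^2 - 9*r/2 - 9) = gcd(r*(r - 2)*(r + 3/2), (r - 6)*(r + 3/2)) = r + 3/2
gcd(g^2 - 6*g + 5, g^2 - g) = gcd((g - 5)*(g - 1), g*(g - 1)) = g - 1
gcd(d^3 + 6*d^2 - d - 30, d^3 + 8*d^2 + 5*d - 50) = d^2 + 3*d - 10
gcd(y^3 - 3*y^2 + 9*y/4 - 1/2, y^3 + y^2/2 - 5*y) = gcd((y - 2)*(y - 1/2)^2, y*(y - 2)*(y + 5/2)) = y - 2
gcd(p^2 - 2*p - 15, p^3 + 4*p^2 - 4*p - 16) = 1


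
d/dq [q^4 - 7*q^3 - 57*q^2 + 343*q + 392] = 4*q^3 - 21*q^2 - 114*q + 343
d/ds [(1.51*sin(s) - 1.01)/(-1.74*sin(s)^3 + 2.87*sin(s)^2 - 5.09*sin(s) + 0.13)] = (5.2548*sin(s)^3 - 9.6059*sin(s)^2 + 5.7974*sin(s) - 4.9446)*cos(s)/(3.0276*sin(s)^6 - 9.9876*sin(s)^5 + 25.9501*sin(s)^4 - 29.669*sin(s)^3 + 26.6543*sin(s)^2 - 1.3234*sin(s) + 0.0169)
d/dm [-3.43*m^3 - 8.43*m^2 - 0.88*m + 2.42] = -10.29*m^2 - 16.86*m - 0.88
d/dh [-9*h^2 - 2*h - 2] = -18*h - 2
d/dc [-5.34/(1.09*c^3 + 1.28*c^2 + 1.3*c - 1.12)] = (17.4618*c^2 + 13.6704*c + 6.942)/(1.09*c^3 + 1.28*c^2 + 1.3*c - 1.12)^2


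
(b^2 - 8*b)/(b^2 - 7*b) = (b - 8)/(b - 7)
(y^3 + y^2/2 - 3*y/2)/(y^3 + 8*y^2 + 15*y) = (2*y^2 + y - 3)/(2*(y^2 + 8*y + 15))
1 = 1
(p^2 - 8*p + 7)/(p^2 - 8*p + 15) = (p^2 - 8*p + 7)/(p^2 - 8*p + 15)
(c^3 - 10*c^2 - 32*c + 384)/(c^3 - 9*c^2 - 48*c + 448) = (c + 6)/(c + 7)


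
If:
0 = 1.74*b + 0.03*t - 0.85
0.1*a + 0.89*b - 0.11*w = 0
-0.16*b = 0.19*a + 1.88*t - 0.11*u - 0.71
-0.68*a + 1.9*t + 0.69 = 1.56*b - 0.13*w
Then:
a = 1.15203201271427*w - 4.59054817673844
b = 0.515791929970611 - 0.00584629356340107*w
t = 0.339085026677262*w - 1.5825986049621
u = 7.77664114180745*w - 40.6814802010341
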